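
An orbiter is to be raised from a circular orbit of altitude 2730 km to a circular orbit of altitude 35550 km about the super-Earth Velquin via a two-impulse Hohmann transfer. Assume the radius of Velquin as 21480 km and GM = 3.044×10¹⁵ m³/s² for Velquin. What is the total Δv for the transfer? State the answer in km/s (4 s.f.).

r₁ = 21480 + 2730 = 24210 km = 2.4210×10⁷ m.
r₂ = 21480 + 35550 = 57030 km = 5.7030×10⁷ m.
Transfer ellipse a_t = (r₁ + r₂)/2 = 4.062×10⁷ m.
At r₁: circular v_c1 = √(μ/r₁) = 11210 m/s; transfer-periapsis v_p = √[μ(2/r₁ − 1/a_t)] = 13290 m/s.
Δv₁ = v_p − v_c1 = 2073 m/s.
At r₂: circular v_c2 = √(μ/r₂) = 7306 m/s; transfer-apoapsis v_a = √[μ(2/r₂ − 1/a_t)] = 5640 m/s.
Δv₂ = v_c2 − v_a = 1666 m/s.
Total Δv = Δv₁ + Δv₂ = 3739 m/s = 3.739 km/s.

Δv_total ≈ 3.739 km/s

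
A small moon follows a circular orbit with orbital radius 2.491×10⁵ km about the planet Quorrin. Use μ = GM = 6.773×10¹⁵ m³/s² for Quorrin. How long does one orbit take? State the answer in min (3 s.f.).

r = 2.491×10⁵ km = 2.491×10⁸ m.
Kepler's third law: T = 2π√(r³/μ) = 2π√((2.491×10⁸)³ / 6.773×10¹⁵).
r³/μ = 2.282×10⁹ s², so T = 2π × 4.777×10⁴ = 3.002×10⁵ s.
Converting: 3.002×10⁵ s ÷ 60.00 = 5003 min.

T ≈ 5000 min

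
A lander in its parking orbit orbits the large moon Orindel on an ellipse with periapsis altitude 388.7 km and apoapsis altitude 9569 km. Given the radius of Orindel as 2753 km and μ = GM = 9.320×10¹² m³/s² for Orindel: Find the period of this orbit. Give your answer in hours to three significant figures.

T ≈ 12.3 hours

r_p = 2753 + 388.7 = 3141.7 km = 3.1417×10⁶ m.
r_a = 2753 + 9569 = 12322 km = 1.2322×10⁷ m.
Semi-major axis a = (r_p + r_a)/2 = (3141.7 + 12322)/2 = 7731.9 km = 7.732×10⁶ m.
By Kepler's third law T = 2π√(a³/μ) = 2π × 7.042×10³ = 4.425×10⁴ s.
= 12.29 hours.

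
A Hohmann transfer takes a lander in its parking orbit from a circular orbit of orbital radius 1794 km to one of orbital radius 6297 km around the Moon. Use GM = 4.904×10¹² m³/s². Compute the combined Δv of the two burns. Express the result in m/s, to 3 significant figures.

r₁ = 1794 km = 1.794×10⁶ m.
r₂ = 6297 km = 6.297×10⁶ m.
Transfer ellipse a_t = (r₁ + r₂)/2 = 4.046×10⁶ m.
At r₁: circular v_c1 = √(μ/r₁) = 1653 m/s; transfer-perilune v_p = √[μ(2/r₁ − 1/a_t)] = 2063 m/s.
Δv₁ = v_p − v_c1 = 409.4 m/s.
At r₂: circular v_c2 = √(μ/r₂) = 882.5 m/s; transfer-apolune v_a = √[μ(2/r₂ − 1/a_t)] = 587.7 m/s.
Δv₂ = v_c2 − v_a = 294.8 m/s.
Total Δv = Δv₁ + Δv₂ = 704.2 m/s.

Δv_total ≈ 704 m/s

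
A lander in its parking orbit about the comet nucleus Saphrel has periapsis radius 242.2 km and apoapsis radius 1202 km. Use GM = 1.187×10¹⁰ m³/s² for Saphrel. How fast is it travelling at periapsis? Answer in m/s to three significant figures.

Semi-major axis a = (r_p + r_a)/2 = 722.10 km = 7.221×10⁵ m.
Vis-viva: v² = μ(2/r − 1/a) = 1.187×10¹⁰ × (8.258×10⁻⁶ − 1.385×10⁻⁶) = 8.158×10⁴ m²/s².
v = 285.6 m/s.

v ≈ 286 m/s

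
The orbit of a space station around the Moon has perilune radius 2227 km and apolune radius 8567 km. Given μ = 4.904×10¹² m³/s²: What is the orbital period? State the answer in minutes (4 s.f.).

T ≈ 592.9 minutes

Semi-major axis a = (r_p + r_a)/2 = (2227.0 + 8567.0)/2 = 5397.0 km = 5.397×10⁶ m.
By Kepler's third law T = 2π√(a³/μ) = 2π × 5.662×10³ = 3.557×10⁴ s.
= 592.9 minutes.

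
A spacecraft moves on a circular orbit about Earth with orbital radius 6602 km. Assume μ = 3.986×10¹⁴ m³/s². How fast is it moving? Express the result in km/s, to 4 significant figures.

r = 6602 km = 6.602×10⁶ m.
For a circular orbit v = √(μ/r) = √(3.986×10¹⁴ / 6.602×10⁶) = √(6.038×10⁷) = 7770 m/s.
That is 7.770 km/s.

v ≈ 7.770 km/s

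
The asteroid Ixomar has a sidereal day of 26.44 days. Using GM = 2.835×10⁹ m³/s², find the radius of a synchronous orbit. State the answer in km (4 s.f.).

r_sync ≈ 7210 km

T = 26.44 days = 2.284×10⁶ s.
A synchronous orbit has period T, so by Kepler's third law a = (μT²/4π²)^(1/3).
μT²/4π² = 2.835×10⁹ × (2.284×10⁶)² / 39.48 = 3.748×10²⁰ m³.
a = 7.210×10⁶ m = 7209.7 km.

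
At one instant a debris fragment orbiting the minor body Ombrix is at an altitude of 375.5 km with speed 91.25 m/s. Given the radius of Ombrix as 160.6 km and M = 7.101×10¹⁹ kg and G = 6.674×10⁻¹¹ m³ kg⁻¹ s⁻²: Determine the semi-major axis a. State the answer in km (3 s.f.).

μ = GM = 6.674×10⁻¹¹ × 7.101×10¹⁹ = 4.739×10⁹ m³/s².
r = 160.6 + 375.5 = 536.10 km = 5.361×10⁵ m.
Specific orbital energy ε = v²/2 − μ/r = (91.25)²/2 − 4.739×10⁹/5.361×10⁵ = -4.677×10³ J/kg.
Since ε = −μ/(2a), a = −μ/(2ε) = 5.067×10⁵ m = 506.66 km.

a ≈ 507 km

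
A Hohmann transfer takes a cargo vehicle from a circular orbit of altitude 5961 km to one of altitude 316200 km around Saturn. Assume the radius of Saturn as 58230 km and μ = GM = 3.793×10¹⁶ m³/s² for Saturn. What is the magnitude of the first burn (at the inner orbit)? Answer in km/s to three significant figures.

Δv ≈ 7.45 km/s

r₁ = 58230 + 5961 = 64191 km = 6.4191×10⁷ m.
r₂ = 58230 + 316200 = 374430 km = 3.7443×10⁸ m.
Transfer ellipse a_t = (r₁ + r₂)/2 = 2.193×10⁸ m.
At r₁: circular v_c1 = √(μ/r₁) = 24310 m/s; transfer-perikrone v_p = √[μ(2/r₁ − 1/a_t)] = 31760 m/s.
Δv₁ = v_p − v_c1 = 7454 m/s.
= 7.454 km/s.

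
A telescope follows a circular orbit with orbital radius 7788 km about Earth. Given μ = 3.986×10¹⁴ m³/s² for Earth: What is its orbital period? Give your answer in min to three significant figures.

r = 7788 km = 7.788×10⁶ m.
Kepler's third law: T = 2π√(r³/μ) = 2π√((7.788×10⁶)³ / 3.986×10¹⁴).
r³/μ = 1.185×10⁶ s², so T = 2π × 1.089×10³ = 6.840×10³ s.
Converting: 6.840×10³ s ÷ 60.00 = 114.0 min.

T ≈ 114 min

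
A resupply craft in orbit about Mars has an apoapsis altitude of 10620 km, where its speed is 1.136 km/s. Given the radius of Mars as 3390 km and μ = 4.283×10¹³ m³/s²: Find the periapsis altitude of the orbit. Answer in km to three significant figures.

r_a = 3390 + 10620 = 14010 km = 1.401×10⁷ m.
Specific energy ε = v²/2 − μ/r = -2.412×10⁶ J/kg, so a = −μ/(2ε) = 8.879×10⁶ m.
The apsides satisfy r_p + r_a = 2a, so the periapsis radius is 2a − r_a = 3.748×10⁶ m = 3748.1 km.
Periapsis altitude = 3748.1 − 3390 = 358.12 km.

periapsis altitude ≈ 358 km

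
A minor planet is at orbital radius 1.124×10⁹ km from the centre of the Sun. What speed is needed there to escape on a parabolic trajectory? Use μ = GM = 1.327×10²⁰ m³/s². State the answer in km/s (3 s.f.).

r = 1.124×10⁹ km = 1.124×10¹² m.
Escape speed v_esc = √(2μ/r) = √(2 × 1.327×10²⁰ / 1.124×10¹²) = √(2.361×10⁸) = 15370 m/s.
= 15.37 km/s.

v_esc ≈ 15.4 km/s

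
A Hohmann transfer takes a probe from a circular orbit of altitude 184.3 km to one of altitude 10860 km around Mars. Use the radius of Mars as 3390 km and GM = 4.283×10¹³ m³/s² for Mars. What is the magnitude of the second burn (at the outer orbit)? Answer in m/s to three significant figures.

Δv ≈ 636 m/s

r₁ = 3390 + 184.3 = 3574.3 km = 3.5743×10⁶ m.
r₂ = 3390 + 10860 = 14250 km = 1.4250×10⁷ m.
Transfer ellipse a_t = (r₁ + r₂)/2 = 8.912×10⁶ m.
At r₁: circular v_c1 = √(μ/r₁) = 3462 m/s; transfer-periapsis v_p = √[μ(2/r₁ − 1/a_t)] = 4377 m/s.
At r₂: circular v_c2 = √(μ/r₂) = 1734 m/s; transfer-apoapsis v_a = √[μ(2/r₂ − 1/a_t)] = 1098 m/s.
Δv₂ = v_c2 − v_a = 635.8 m/s.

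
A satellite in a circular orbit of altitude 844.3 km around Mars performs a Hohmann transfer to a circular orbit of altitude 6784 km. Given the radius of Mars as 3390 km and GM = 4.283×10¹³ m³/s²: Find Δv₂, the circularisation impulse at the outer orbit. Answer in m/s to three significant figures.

r₁ = 3390 + 844.3 = 4234.3 km = 4.2343×10⁶ m.
r₂ = 3390 + 6784 = 10174 km = 1.0174×10⁷ m.
Transfer ellipse a_t = (r₁ + r₂)/2 = 7.204×10⁶ m.
At r₁: circular v_c1 = √(μ/r₁) = 3180 m/s; transfer-periapsis v_p = √[μ(2/r₁ − 1/a_t)] = 3780 m/s.
At r₂: circular v_c2 = √(μ/r₂) = 2052 m/s; transfer-apoapsis v_a = √[μ(2/r₂ − 1/a_t)] = 1573 m/s.
Δv₂ = v_c2 − v_a = 478.8 m/s.

Δv ≈ 479 m/s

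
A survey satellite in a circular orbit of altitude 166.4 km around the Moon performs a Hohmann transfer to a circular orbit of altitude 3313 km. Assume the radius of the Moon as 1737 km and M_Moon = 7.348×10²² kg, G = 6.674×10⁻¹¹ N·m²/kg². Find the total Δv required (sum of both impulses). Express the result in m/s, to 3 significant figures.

Δv_total ≈ 586 m/s

μ = GM = 6.674×10⁻¹¹ × 7.348×10²² = 4.904×10¹² m³/s².
r₁ = 1737 + 166.4 = 1903.4 km = 1.9034×10⁶ m.
r₂ = 1737 + 3313 = 5050.0 km = 5.0500×10⁶ m.
Transfer ellipse a_t = (r₁ + r₂)/2 = 3.477×10⁶ m.
At r₁: circular v_c1 = √(μ/r₁) = 1605 m/s; transfer-perilune v_p = √[μ(2/r₁ − 1/a_t)] = 1935 m/s.
Δv₁ = v_p − v_c1 = 329.4 m/s.
At r₂: circular v_c2 = √(μ/r₂) = 985.4 m/s; transfer-apolune v_a = √[μ(2/r₂ − 1/a_t)] = 729.1 m/s.
Δv₂ = v_c2 − v_a = 256.3 m/s.
Total Δv = Δv₁ + Δv₂ = 585.7 m/s.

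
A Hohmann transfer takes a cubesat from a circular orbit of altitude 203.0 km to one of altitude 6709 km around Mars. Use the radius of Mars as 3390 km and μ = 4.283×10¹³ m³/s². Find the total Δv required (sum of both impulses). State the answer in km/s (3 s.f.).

Δv_total ≈ 1.31 km/s

r₁ = 3390 + 203.0 = 3593.0 km = 3.5930×10⁶ m.
r₂ = 3390 + 6709 = 10099 km = 1.0099×10⁷ m.
Transfer ellipse a_t = (r₁ + r₂)/2 = 6.846×10⁶ m.
At r₁: circular v_c1 = √(μ/r₁) = 3453 m/s; transfer-periapsis v_p = √[μ(2/r₁ − 1/a_t)] = 4193 m/s.
Δv₁ = v_p − v_c1 = 740.8 m/s.
At r₂: circular v_c2 = √(μ/r₂) = 2059 m/s; transfer-apoapsis v_a = √[μ(2/r₂ − 1/a_t)] = 1492 m/s.
Δv₂ = v_c2 − v_a = 567.5 m/s.
Total Δv = Δv₁ + Δv₂ = 1308 m/s = 1.308 km/s.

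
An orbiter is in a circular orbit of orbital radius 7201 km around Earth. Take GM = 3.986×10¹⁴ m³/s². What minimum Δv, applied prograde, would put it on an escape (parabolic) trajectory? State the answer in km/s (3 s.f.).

Δv ≈ 3.08 km/s

r = 7201 km = 7.201×10⁶ m.
Circular speed v_c = √(μ/r) = 7440 m/s.
Escape speed v_esc = √(2μ/r) = √2 × v_c = 10520 m/s.
Δv = v_esc − v_c = 3082 m/s = 3.082 km/s.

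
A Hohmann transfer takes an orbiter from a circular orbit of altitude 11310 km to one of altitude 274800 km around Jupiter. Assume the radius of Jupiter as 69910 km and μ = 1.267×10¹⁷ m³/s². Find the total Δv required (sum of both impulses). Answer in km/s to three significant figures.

r₁ = 69910 + 11310 = 81220 km = 8.1220×10⁷ m.
r₂ = 69910 + 274800 = 344710 km = 3.4471×10⁸ m.
Transfer ellipse a_t = (r₁ + r₂)/2 = 2.130×10⁸ m.
At r₁: circular v_c1 = √(μ/r₁) = 39500 m/s; transfer-perijove v_p = √[μ(2/r₁ − 1/a_t)] = 50250 m/s.
Δv₁ = v_p − v_c1 = 10750 m/s.
At r₂: circular v_c2 = √(μ/r₂) = 19170 m/s; transfer-apojove v_a = √[μ(2/r₂ − 1/a_t)] = 11840 m/s.
Δv₂ = v_c2 − v_a = 7332 m/s.
Total Δv = Δv₁ + Δv₂ = 18090 m/s = 18.09 km/s.

Δv_total ≈ 18.1 km/s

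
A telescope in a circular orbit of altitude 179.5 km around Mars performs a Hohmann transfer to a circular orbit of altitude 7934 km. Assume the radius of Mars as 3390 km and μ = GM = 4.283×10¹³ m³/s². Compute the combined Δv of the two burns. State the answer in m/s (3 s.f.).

Δv_total ≈ 1410 m/s

r₁ = 3390 + 179.5 = 3569.5 km = 3.5695×10⁶ m.
r₂ = 3390 + 7934 = 11324 km = 1.1324×10⁷ m.
Transfer ellipse a_t = (r₁ + r₂)/2 = 7.447×10⁶ m.
At r₁: circular v_c1 = √(μ/r₁) = 3464 m/s; transfer-periapsis v_p = √[μ(2/r₁ − 1/a_t)] = 4272 m/s.
Δv₁ = v_p − v_c1 = 807.6 m/s.
At r₂: circular v_c2 = √(μ/r₂) = 1945 m/s; transfer-apoapsis v_a = √[μ(2/r₂ − 1/a_t)] = 1346 m/s.
Δv₂ = v_c2 − v_a = 598.3 m/s.
Total Δv = Δv₁ + Δv₂ = 1406 m/s.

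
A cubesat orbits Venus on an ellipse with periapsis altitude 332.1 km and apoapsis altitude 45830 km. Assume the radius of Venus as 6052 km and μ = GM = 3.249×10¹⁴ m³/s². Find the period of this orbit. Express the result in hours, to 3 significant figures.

T ≈ 15.2 hours

r_p = 6052 + 332.1 = 6384.1 km = 6.3841×10⁶ m.
r_a = 6052 + 45830 = 51882 km = 5.1882×10⁷ m.
Semi-major axis a = (r_p + r_a)/2 = (6384.1 + 51882)/2 = 29133 km = 2.913×10⁷ m.
By Kepler's third law T = 2π√(a³/μ) = 2π × 8.724×10³ = 5.481×10⁴ s.
= 15.23 hours.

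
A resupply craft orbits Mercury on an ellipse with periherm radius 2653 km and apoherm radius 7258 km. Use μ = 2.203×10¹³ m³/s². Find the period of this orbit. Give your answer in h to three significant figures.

T ≈ 4.10 h

Semi-major axis a = (r_p + r_a)/2 = (2653.0 + 7258.0)/2 = 4955.5 km = 4.956×10⁶ m.
By Kepler's third law T = 2π√(a³/μ) = 2π × 2.350×10³ = 1.477×10⁴ s.
= 4.102 h.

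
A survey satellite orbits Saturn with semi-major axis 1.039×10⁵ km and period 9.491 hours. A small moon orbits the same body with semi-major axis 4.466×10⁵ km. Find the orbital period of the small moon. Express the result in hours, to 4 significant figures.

Kepler's third law: T² ∝ a³, so T₂ = T₁ (a₂/a₁)^(3/2).
a₂/a₁ = 4.298, (a₂/a₁)^(3/2) = 8.912.
T₂ = 9.491 × 8.912 = 84.58 hours.

T₂ ≈ 84.58 hours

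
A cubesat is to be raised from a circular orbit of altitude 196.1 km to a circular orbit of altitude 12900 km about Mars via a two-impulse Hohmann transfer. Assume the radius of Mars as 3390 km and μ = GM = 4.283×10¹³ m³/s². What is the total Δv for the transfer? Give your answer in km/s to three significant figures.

r₁ = 3390 + 196.1 = 3586.1 km = 3.5861×10⁶ m.
r₂ = 3390 + 12900 = 16290 km = 1.6290×10⁷ m.
Transfer ellipse a_t = (r₁ + r₂)/2 = 9.938×10⁶ m.
At r₁: circular v_c1 = √(μ/r₁) = 3456 m/s; transfer-periapsis v_p = √[μ(2/r₁ − 1/a_t)] = 4425 m/s.
Δv₁ = v_p − v_c1 = 968.7 m/s.
At r₂: circular v_c2 = √(μ/r₂) = 1621 m/s; transfer-apoapsis v_a = √[μ(2/r₂ − 1/a_t)] = 974.0 m/s.
Δv₂ = v_c2 − v_a = 647.5 m/s.
Total Δv = Δv₁ + Δv₂ = 1616 m/s = 1.616 km/s.

Δv_total ≈ 1.62 km/s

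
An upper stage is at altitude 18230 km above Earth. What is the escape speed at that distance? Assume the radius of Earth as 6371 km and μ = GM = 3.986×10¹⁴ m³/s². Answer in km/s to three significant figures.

r = 6371 + 18230 = 24601 km = 2.4601×10⁷ m.
Escape speed v_esc = √(2μ/r) = √(2 × 3.986×10¹⁴ / 2.460×10⁷) = √(3.241×10⁷) = 5693 m/s.
= 5.693 km/s.

v_esc ≈ 5.69 km/s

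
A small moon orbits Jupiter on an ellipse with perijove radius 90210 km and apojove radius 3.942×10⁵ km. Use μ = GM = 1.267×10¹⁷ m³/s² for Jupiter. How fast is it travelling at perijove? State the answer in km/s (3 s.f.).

Semi-major axis a = (r_p + r_a)/2 = 2.4220×10⁵ km = 2.422×10⁸ m.
Vis-viva: v² = μ(2/r − 1/a) = 1.267×10¹⁷ × (2.217×10⁻⁸ − 4.129×10⁻⁹) = 2.286×10⁹ m²/s².
v = 47810 m/s = 47.81 km/s.

v ≈ 47.8 km/s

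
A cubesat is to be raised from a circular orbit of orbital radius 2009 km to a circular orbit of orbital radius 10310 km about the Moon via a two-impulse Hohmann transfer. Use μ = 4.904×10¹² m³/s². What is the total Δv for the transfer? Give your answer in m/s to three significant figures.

Δv_total ≈ 755 m/s

r₁ = 2009 km = 2.009×10⁶ m.
r₂ = 10310 km = 1.031×10⁷ m.
Transfer ellipse a_t = (r₁ + r₂)/2 = 6.160×10⁶ m.
At r₁: circular v_c1 = √(μ/r₁) = 1562 m/s; transfer-perilune v_p = √[μ(2/r₁ − 1/a_t)] = 2021 m/s.
Δv₁ = v_p − v_c1 = 459.0 m/s.
At r₂: circular v_c2 = √(μ/r₂) = 689.7 m/s; transfer-apolune v_a = √[μ(2/r₂ − 1/a_t)] = 393.9 m/s.
Δv₂ = v_c2 − v_a = 295.8 m/s.
Total Δv = Δv₁ + Δv₂ = 754.8 m/s.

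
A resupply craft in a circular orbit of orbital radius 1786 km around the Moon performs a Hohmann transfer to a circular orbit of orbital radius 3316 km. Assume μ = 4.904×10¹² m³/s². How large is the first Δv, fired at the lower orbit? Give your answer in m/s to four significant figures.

r₁ = 1786 km = 1.786×10⁶ m.
r₂ = 3316 km = 3.316×10⁶ m.
Transfer ellipse a_t = (r₁ + r₂)/2 = 2.551×10⁶ m.
At r₁: circular v_c1 = √(μ/r₁) = 1657 m/s; transfer-perilune v_p = √[μ(2/r₁ − 1/a_t)] = 1889 m/s.
Δv₁ = v_p − v_c1 = 232.2 m/s.

Δv ≈ 232.2 m/s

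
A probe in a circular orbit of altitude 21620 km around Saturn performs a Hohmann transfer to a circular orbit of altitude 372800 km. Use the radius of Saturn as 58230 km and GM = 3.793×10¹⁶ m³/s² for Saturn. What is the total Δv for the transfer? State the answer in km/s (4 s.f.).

Δv_total ≈ 10.65 km/s

r₁ = 58230 + 21620 = 79850 km = 7.9850×10⁷ m.
r₂ = 58230 + 372800 = 431030 km = 4.3103×10⁸ m.
Transfer ellipse a_t = (r₁ + r₂)/2 = 2.554×10⁸ m.
At r₁: circular v_c1 = √(μ/r₁) = 21790 m/s; transfer-perikrone v_p = √[μ(2/r₁ − 1/a_t)] = 28310 m/s.
Δv₁ = v_p − v_c1 = 6517 m/s.
At r₂: circular v_c2 = √(μ/r₂) = 9381 m/s; transfer-apokrone v_a = √[μ(2/r₂ − 1/a_t)] = 5245 m/s.
Δv₂ = v_c2 − v_a = 4136 m/s.
Total Δv = Δv₁ + Δv₂ = 10650 m/s = 10.65 km/s.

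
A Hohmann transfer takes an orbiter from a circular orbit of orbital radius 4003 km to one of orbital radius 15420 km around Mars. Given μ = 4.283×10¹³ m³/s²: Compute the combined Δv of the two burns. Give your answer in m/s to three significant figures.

r₁ = 4003 km = 4.003×10⁶ m.
r₂ = 15420 km = 1.542×10⁷ m.
Transfer ellipse a_t = (r₁ + r₂)/2 = 9.712×10⁶ m.
At r₁: circular v_c1 = √(μ/r₁) = 3271 m/s; transfer-periapsis v_p = √[μ(2/r₁ − 1/a_t)] = 4122 m/s.
Δv₁ = v_p − v_c1 = 850.7 m/s.
At r₂: circular v_c2 = √(μ/r₂) = 1667 m/s; transfer-apoapsis v_a = √[μ(2/r₂ − 1/a_t)] = 1070 m/s.
Δv₂ = v_c2 − v_a = 596.6 m/s.
Total Δv = Δv₁ + Δv₂ = 1447 m/s.

Δv_total ≈ 1450 m/s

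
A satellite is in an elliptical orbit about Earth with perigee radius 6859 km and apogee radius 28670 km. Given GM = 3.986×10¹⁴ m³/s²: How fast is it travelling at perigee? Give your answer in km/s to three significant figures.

Semi-major axis a = (r_p + r_a)/2 = 17764 km = 1.776×10⁷ m.
Vis-viva: v² = μ(2/r − 1/a) = 3.986×10¹⁴ × (2.916×10⁻⁷ − 5.629×10⁻⁸) = 9.379×10⁷ m²/s².
v = 9684 m/s = 9.684 km/s.

v ≈ 9.68 km/s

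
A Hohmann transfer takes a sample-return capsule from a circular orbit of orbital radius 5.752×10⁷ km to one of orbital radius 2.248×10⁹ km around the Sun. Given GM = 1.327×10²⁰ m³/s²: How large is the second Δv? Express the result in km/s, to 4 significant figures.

Δv ≈ 5.967 km/s

r₁ = 5.752×10⁷ km = 5.752×10¹⁰ m.
r₂ = 2.248×10⁹ km = 2.248×10¹² m.
Transfer ellipse a_t = (r₁ + r₂)/2 = 1.153×10¹² m.
At r₁: circular v_c1 = √(μ/r₁) = 48030 m/s; transfer-perihelion v_p = √[μ(2/r₁ − 1/a_t)] = 67070 m/s.
At r₂: circular v_c2 = √(μ/r₂) = 7683 m/s; transfer-aphelion v_a = √[μ(2/r₂ − 1/a_t)] = 1716 m/s.
Δv₂ = v_c2 − v_a = 5967 m/s.
= 5.967 km/s.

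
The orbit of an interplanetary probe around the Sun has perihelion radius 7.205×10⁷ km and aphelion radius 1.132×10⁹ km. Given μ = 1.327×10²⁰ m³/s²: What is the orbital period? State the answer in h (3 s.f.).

Semi-major axis a = (r_p + r_a)/2 = (7.2050×10⁷ + 1.1320×10⁹)/2 = 6.0202×10⁸ km = 6.020×10¹¹ m.
By Kepler's third law T = 2π√(a³/μ) = 2π × 4.055×10⁷ = 2.548×10⁸ s.
= 70770 h.

T ≈ 70800 h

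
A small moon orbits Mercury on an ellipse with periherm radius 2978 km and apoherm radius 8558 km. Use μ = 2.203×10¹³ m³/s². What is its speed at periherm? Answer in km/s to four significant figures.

Semi-major axis a = (r_p + r_a)/2 = 5768.0 km = 5.768×10⁶ m.
Vis-viva: v² = μ(2/r − 1/a) = 2.203×10¹³ × (6.716×10⁻⁷ − 1.734×10⁻⁷) = 1.098×10⁷ m²/s².
v = 3313 m/s = 3.313 km/s.

v ≈ 3.313 km/s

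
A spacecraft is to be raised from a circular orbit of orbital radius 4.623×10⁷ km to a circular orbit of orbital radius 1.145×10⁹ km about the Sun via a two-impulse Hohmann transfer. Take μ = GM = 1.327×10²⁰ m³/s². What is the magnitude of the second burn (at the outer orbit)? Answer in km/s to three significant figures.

r₁ = 4.623×10⁷ km = 4.623×10¹⁰ m.
r₂ = 1.145×10⁹ km = 1.145×10¹² m.
Transfer ellipse a_t = (r₁ + r₂)/2 = 5.956×10¹¹ m.
At r₁: circular v_c1 = √(μ/r₁) = 53580 m/s; transfer-perihelion v_p = √[μ(2/r₁ − 1/a_t)] = 74280 m/s.
At r₂: circular v_c2 = √(μ/r₂) = 10770 m/s; transfer-aphelion v_a = √[μ(2/r₂ − 1/a_t)] = 2999 m/s.
Δv₂ = v_c2 − v_a = 7766 m/s.
= 7.766 km/s.

Δv ≈ 7.77 km/s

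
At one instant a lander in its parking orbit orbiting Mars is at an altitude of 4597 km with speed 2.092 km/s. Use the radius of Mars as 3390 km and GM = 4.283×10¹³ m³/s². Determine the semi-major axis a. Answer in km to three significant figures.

a ≈ 6750 km

r = 3390 + 4597 = 7987.0 km = 7.987×10⁶ m.
Specific orbital energy ε = v²/2 − μ/r = (2092)²/2 − 4.283×10¹³/7.987×10⁶ = -3.174×10⁶ J/kg.
Since ε = −μ/(2a), a = −μ/(2ε) = 6.747×10⁶ m = 6746.5 km.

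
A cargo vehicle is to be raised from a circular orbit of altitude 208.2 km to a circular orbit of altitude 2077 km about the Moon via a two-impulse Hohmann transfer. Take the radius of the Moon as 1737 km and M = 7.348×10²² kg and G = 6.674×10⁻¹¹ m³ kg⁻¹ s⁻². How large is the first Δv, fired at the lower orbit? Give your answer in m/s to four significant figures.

Δv ≈ 239.5 m/s

μ = GM = 6.674×10⁻¹¹ × 7.348×10²² = 4.904×10¹² m³/s².
r₁ = 1737 + 208.2 = 1945.2 km = 1.9452×10⁶ m.
r₂ = 1737 + 2077 = 3814.0 km = 3.8140×10⁶ m.
Transfer ellipse a_t = (r₁ + r₂)/2 = 2.880×10⁶ m.
At r₁: circular v_c1 = √(μ/r₁) = 1588 m/s; transfer-perilune v_p = √[μ(2/r₁ − 1/a_t)] = 1827 m/s.
Δv₁ = v_p − v_c1 = 239.5 m/s.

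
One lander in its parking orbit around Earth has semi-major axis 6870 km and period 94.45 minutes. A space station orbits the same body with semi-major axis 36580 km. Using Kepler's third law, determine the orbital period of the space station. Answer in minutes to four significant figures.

Kepler's third law: T² ∝ a³, so T₂ = T₁ (a₂/a₁)^(3/2).
a₂/a₁ = 5.325, (a₂/a₁)^(3/2) = 12.29.
T₂ = 94.45 × 12.29 = 1160 minutes.

T₂ ≈ 1160 minutes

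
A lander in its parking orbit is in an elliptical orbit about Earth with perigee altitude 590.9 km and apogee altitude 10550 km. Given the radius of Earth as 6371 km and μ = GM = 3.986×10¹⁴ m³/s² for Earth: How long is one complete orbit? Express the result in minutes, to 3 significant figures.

T ≈ 216 minutes

r_p = 6371 + 590.9 = 6961.9 km = 6.9619×10⁶ m.
r_a = 6371 + 10550 = 16921 km = 1.6921×10⁷ m.
Semi-major axis a = (r_p + r_a)/2 = (6961.9 + 16921)/2 = 11941 km = 1.194×10⁷ m.
By Kepler's third law T = 2π√(a³/μ) = 2π × 2.067×10³ = 1.299×10⁴ s.
= 216.4 minutes.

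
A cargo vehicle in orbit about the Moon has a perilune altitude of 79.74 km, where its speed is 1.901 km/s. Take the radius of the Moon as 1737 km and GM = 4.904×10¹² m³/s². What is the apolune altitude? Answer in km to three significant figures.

r_p = 1737 + 79.74 = 1816.7 km = 1.817×10⁶ m.
Specific energy ε = v²/2 − μ/r = -8.924×10⁵ J/kg, so a = −μ/(2ε) = 2.748×10⁶ m.
The apsides satisfy r_p + r_a = 2a, so the apolune radius is 2a − r_p = 3.678×10⁶ m = 3678.3 km.
Apolune altitude = 3678.3 − 1737 = 1941.3 km.

apolune altitude ≈ 1940 km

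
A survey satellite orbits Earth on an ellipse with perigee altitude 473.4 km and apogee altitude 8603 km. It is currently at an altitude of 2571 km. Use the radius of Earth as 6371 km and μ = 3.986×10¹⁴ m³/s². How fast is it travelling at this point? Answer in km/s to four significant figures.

r_p = 6371 + 473.4 = 6844.4 km = 6.8444×10⁶ m.
r_a = 6371 + 8603 = 14974 km = 1.4974×10⁷ m.
r = 6371 + 2571 = 8942.0 km = 8.942×10⁶ m.
Semi-major axis a = (r_p + r_a)/2 = 10909 km = 1.091×10⁷ m.
Vis-viva: v² = μ(2/r − 1/a) = 3.986×10¹⁴ × (2.237×10⁻⁷ − 9.167×10⁻⁸) = 5.261×10⁷ m²/s².
v = 7254 m/s = 7.254 km/s.

v ≈ 7.254 km/s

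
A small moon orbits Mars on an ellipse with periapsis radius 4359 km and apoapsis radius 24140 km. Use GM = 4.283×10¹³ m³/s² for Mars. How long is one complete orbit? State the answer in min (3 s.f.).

T ≈ 861 min

Semi-major axis a = (r_p + r_a)/2 = (4359.0 + 24140)/2 = 14250 km = 1.425×10⁷ m.
By Kepler's third law T = 2π√(a³/μ) = 2π × 8.219×10³ = 5.164×10⁴ s.
= 860.7 min.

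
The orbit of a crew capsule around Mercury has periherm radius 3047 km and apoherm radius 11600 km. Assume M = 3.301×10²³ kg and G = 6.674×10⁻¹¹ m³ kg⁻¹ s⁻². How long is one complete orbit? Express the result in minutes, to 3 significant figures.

T ≈ 442 minutes

μ = GM = 6.674×10⁻¹¹ × 3.301×10²³ = 2.203×10¹³ m³/s².
Semi-major axis a = (r_p + r_a)/2 = (3047.0 + 11600)/2 = 7323.5 km = 7.324×10⁶ m.
By Kepler's third law T = 2π√(a³/μ) = 2π × 4.222×10³ = 2.653×10⁴ s.
= 442.2 minutes.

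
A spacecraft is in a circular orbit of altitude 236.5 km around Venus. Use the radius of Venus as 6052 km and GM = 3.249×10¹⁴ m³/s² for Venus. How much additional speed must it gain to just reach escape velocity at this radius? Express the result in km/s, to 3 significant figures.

r = 6052 + 236.5 = 6288.5 km = 6.2885×10⁶ m.
Circular speed v_c = √(μ/r) = 7188 m/s.
Escape speed v_esc = √(2μ/r) = √2 × v_c = 10170 m/s.
Δv = v_esc − v_c = 2977 m/s = 2.977 km/s.

Δv ≈ 2.98 km/s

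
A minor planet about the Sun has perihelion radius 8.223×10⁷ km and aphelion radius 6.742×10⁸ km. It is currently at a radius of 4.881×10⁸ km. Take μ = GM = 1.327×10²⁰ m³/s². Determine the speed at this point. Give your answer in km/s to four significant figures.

Semi-major axis a = (r_p + r_a)/2 = 3.7822×10⁸ km = 3.782×10¹¹ m.
Vis-viva: v² = μ(2/r − 1/a) = 1.327×10²⁰ × (4.098×10⁻¹² − 2.644×10⁻¹²) = 1.929×10⁸ m²/s².
v = 13890 m/s = 13.89 km/s.

v ≈ 13.89 km/s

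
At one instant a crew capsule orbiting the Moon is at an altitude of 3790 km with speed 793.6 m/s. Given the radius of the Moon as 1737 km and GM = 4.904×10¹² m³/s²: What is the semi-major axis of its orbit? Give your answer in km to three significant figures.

a ≈ 4280 km

r = 1737 + 3790 = 5527.0 km = 5.527×10⁶ m.
Vis-viva rearranged: 1/a = 2/r − v²/μ = 3.619×10⁻⁷ − 1.284×10⁻⁷ = 2.334×10⁻⁷ m⁻¹.
a = 4.284×10⁶ m = 4283.9 km.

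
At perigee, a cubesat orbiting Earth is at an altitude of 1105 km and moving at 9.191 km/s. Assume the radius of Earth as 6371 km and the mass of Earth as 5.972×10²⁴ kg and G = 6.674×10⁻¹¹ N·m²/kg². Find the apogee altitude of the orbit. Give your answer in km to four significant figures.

μ = GM = 6.674×10⁻¹¹ × 5.972×10²⁴ = 3.986×10¹⁴ m³/s².
r_p = 6371 + 1105 = 7476.0 km = 7.476×10⁶ m.
Specific energy ε = v²/2 − μ/r = -1.108×10⁷ J/kg, so a = −μ/(2ε) = 1.799×10⁷ m.
The apsides satisfy r_p + r_a = 2a, so the apogee radius is 2a − r_p = 2.851×10⁷ m = 28508 km.
Apogee altitude = 28508 − 6371 = 22137 km.

apogee altitude ≈ 22140 km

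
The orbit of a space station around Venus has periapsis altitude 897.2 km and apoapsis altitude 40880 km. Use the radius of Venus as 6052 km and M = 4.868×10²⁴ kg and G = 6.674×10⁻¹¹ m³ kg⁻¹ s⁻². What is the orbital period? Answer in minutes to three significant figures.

μ = GM = 6.674×10⁻¹¹ × 4.868×10²⁴ = 3.249×10¹⁴ m³/s².
r_p = 6052 + 897.2 = 6949.2 km = 6.9492×10⁶ m.
r_a = 6052 + 40880 = 46932 km = 4.6932×10⁷ m.
Semi-major axis a = (r_p + r_a)/2 = (6949.2 + 46932)/2 = 26941 km = 2.694×10⁷ m.
By Kepler's third law T = 2π√(a³/μ) = 2π × 7.758×10³ = 4.874×10⁴ s.
= 812.4 minutes.

T ≈ 812 minutes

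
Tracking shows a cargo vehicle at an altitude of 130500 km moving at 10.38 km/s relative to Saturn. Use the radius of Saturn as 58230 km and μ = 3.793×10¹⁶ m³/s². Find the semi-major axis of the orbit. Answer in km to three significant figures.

a ≈ 1.29×10⁵ km

r = 58230 + 130500 = 1.8873×10⁵ km = 1.887×10⁸ m.
Specific orbital energy ε = v²/2 − μ/r = (10380)²/2 − 3.793×10¹⁶/1.887×10⁸ = -1.471×10⁸ J/kg.
Since ε = −μ/(2a), a = −μ/(2ε) = 1.289×10⁸ m = 1.2892×10⁵ km.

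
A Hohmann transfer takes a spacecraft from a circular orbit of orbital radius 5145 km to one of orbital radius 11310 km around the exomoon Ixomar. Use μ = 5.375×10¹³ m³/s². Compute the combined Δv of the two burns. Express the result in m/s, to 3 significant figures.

r₁ = 5145 km = 5.145×10⁶ m.
r₂ = 11310 km = 1.131×10⁷ m.
Transfer ellipse a_t = (r₁ + r₂)/2 = 8.228×10⁶ m.
At r₁: circular v_c1 = √(μ/r₁) = 3232 m/s; transfer-periapsis v_p = √[μ(2/r₁ − 1/a_t)] = 3790 m/s.
Δv₁ = v_p − v_c1 = 557.4 m/s.
At r₂: circular v_c2 = √(μ/r₂) = 2180 m/s; transfer-apoapsis v_a = √[μ(2/r₂ − 1/a_t)] = 1724 m/s.
Δv₂ = v_c2 − v_a = 456.1 m/s.
Total Δv = Δv₁ + Δv₂ = 1014 m/s.

Δv_total ≈ 1010 m/s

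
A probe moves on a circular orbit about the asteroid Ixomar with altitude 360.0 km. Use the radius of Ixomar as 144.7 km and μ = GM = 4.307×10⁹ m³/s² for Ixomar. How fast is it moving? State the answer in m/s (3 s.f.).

r = 144.7 + 360.0 = 504.70 km = 5.0470×10⁵ m.
For a circular orbit v = √(μ/r) = √(4.307×10⁹ / 5.047×10⁵) = √(8.534×10³) = 92.38 m/s.

v ≈ 92.4 m/s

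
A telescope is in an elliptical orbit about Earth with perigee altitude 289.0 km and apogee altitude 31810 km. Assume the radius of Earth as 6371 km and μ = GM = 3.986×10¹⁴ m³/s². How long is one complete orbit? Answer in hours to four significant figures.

r_p = 6371 + 289.0 = 6660.0 km = 6.6600×10⁶ m.
r_a = 6371 + 31810 = 38181 km = 3.8181×10⁷ m.
Semi-major axis a = (r_p + r_a)/2 = (6660.0 + 38181)/2 = 22420 km = 2.242×10⁷ m.
By Kepler's third law T = 2π√(a³/μ) = 2π × 5.317×10³ = 3.341×10⁴ s.
= 9.281 hours.

T ≈ 9.281 hours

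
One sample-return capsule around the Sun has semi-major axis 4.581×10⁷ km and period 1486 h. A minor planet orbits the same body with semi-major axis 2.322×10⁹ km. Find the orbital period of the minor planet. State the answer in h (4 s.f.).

Kepler's third law: T² ∝ a³, so T₂ = T₁ (a₂/a₁)^(3/2).
a₂/a₁ = 50.69, (a₂/a₁)^(3/2) = 360.9.
T₂ = 1486 × 360.9 = 5.363×10⁵ h.

T₂ ≈ 5.363×10⁵ h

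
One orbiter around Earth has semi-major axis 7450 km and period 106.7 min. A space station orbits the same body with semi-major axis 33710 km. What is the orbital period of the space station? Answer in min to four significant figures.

Kepler's third law: T² ∝ a³, so T₂ = T₁ (a₂/a₁)^(3/2).
a₂/a₁ = 4.525, (a₂/a₁)^(3/2) = 9.625.
T₂ = 106.7 × 9.625 = 1027 min.

T₂ ≈ 1027 min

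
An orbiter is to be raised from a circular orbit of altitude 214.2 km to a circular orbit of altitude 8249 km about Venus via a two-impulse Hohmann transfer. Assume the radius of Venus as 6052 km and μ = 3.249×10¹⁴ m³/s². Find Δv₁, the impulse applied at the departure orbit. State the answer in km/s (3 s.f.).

Δv ≈ 1.29 km/s

r₁ = 6052 + 214.2 = 6266.2 km = 6.2662×10⁶ m.
r₂ = 6052 + 8249 = 14301 km = 1.4301×10⁷ m.
Transfer ellipse a_t = (r₁ + r₂)/2 = 1.028×10⁷ m.
At r₁: circular v_c1 = √(μ/r₁) = 7201 m/s; transfer-periapsis v_p = √[μ(2/r₁ − 1/a_t)] = 8491 m/s.
Δv₁ = v_p − v_c1 = 1291 m/s.
= 1.291 km/s.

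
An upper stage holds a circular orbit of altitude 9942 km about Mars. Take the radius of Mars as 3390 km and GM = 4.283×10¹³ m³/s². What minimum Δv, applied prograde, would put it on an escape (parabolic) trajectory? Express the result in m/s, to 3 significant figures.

Δv ≈ 742 m/s

r = 3390 + 9942 = 13332 km = 1.3332×10⁷ m.
Circular speed v_c = √(μ/r) = 1792 m/s.
Escape speed v_esc = √(2μ/r) = √2 × v_c = 2535 m/s.
Δv = v_esc − v_c = 742.4 m/s.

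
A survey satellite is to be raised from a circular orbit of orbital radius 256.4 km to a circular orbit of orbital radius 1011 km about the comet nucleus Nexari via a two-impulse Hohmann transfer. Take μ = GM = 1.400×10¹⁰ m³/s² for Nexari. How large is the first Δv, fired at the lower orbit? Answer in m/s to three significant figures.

r₁ = 256.4 km = 2.564×10⁵ m.
r₂ = 1011 km = 1.011×10⁶ m.
Transfer ellipse a_t = (r₁ + r₂)/2 = 6.337×10⁵ m.
At r₁: circular v_c1 = √(μ/r₁) = 233.7 m/s; transfer-periapsis v_p = √[μ(2/r₁ − 1/a_t)] = 295.1 m/s.
Δv₁ = v_p − v_c1 = 61.48 m/s.

Δv ≈ 61.5 m/s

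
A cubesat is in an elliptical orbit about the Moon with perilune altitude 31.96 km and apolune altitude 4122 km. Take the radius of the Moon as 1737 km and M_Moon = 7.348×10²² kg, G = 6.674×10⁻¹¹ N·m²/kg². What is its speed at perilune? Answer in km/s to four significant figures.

v ≈ 2.064 km/s

μ = GM = 6.674×10⁻¹¹ × 7.348×10²² = 4.904×10¹² m³/s².
r_p = 1737 + 31.96 = 1769.0 km = 1.7690×10⁶ m.
r_a = 1737 + 4122 = 5859.0 km = 5.8590×10⁶ m.
Semi-major axis a = (r_p + r_a)/2 = 3814.0 km = 3.814×10⁶ m.
Vis-viva: v² = μ(2/r − 1/a) = 4.904×10¹² × (1.131×10⁻⁶ − 2.622×10⁻⁷) = 4.259×10⁶ m²/s².
v = 2064 m/s = 2.064 km/s.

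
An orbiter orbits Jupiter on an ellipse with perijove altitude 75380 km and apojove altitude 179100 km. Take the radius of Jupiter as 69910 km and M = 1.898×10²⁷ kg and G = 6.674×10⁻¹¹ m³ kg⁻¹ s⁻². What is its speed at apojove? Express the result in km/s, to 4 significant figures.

μ = GM = 6.674×10⁻¹¹ × 1.898×10²⁷ = 1.267×10¹⁷ m³/s².
r_p = 69910 + 75380 = 145290 km = 1.4529×10⁸ m.
r_a = 69910 + 179100 = 249010 km = 2.4901×10⁸ m.
Semi-major axis a = (r_p + r_a)/2 = 1.9715×10⁵ km = 1.972×10⁸ m.
Vis-viva: v² = μ(2/r − 1/a) = 1.267×10¹⁷ × (8.032×10⁻⁹ − 5.072×10⁻⁹) = 3.749×10⁸ m²/s².
v = 19360 m/s = 19.36 km/s.

v ≈ 19.36 km/s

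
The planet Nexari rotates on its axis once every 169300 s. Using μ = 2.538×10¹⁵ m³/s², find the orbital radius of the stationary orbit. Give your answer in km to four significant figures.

A synchronous orbit has period T, so by Kepler's third law a = (μT²/4π²)^(1/3).
μT²/4π² = 2.538×10¹⁵ × (1.693×10⁵)² / 39.48 = 1.843×10²⁴ m³.
a = 1.226×10⁸ m = 1.2260×10⁵ km.

r_sync ≈ 1.226×10⁵ km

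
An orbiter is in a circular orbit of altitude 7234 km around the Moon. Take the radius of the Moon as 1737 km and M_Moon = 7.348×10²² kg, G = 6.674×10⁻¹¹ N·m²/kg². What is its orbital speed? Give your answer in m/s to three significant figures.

v ≈ 739 m/s

μ = GM = 6.674×10⁻¹¹ × 7.348×10²² = 4.904×10¹² m³/s².
r = 1737 + 7234 = 8971.0 km = 8.9710×10⁶ m.
For a circular orbit v = √(μ/r) = √(4.904×10¹² / 8.971×10⁶) = √(5.467×10⁵) = 739.4 m/s.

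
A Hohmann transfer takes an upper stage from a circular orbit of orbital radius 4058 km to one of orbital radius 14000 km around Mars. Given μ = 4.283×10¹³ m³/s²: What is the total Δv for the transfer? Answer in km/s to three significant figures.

r₁ = 4058 km = 4.058×10⁶ m.
r₂ = 14000 km = 1.400×10⁷ m.
Transfer ellipse a_t = (r₁ + r₂)/2 = 9.029×10⁶ m.
At r₁: circular v_c1 = √(μ/r₁) = 3249 m/s; transfer-periapsis v_p = √[μ(2/r₁ − 1/a_t)] = 4045 m/s.
Δv₁ = v_p − v_c1 = 796.6 m/s.
At r₂: circular v_c2 = √(μ/r₂) = 1749 m/s; transfer-apoapsis v_a = √[μ(2/r₂ − 1/a_t)] = 1173 m/s.
Δv₂ = v_c2 − v_a = 576.5 m/s.
Total Δv = Δv₁ + Δv₂ = 1373 m/s = 1.373 km/s.

Δv_total ≈ 1.37 km/s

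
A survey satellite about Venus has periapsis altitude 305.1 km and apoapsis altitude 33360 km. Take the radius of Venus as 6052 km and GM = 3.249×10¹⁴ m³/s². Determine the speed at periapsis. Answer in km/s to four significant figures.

r_p = 6052 + 305.1 = 6357.1 km = 6.3571×10⁶ m.
r_a = 6052 + 33360 = 39412 km = 3.9412×10⁷ m.
Semi-major axis a = (r_p + r_a)/2 = 22885 km = 2.288×10⁷ m.
Vis-viva: v² = μ(2/r − 1/a) = 3.249×10¹⁴ × (3.146×10⁻⁷ − 4.370×10⁻⁸) = 8.802×10⁷ m²/s².
v = 9382 m/s = 9.382 km/s.

v ≈ 9.382 km/s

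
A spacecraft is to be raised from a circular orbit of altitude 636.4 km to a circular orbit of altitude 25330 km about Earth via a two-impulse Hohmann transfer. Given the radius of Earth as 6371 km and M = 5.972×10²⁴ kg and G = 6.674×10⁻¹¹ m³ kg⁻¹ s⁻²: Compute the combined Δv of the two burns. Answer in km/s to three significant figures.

Δv_total ≈ 3.52 km/s

μ = GM = 6.674×10⁻¹¹ × 5.972×10²⁴ = 3.986×10¹⁴ m³/s².
r₁ = 6371 + 636.4 = 7007.4 km = 7.0074×10⁶ m.
r₂ = 6371 + 25330 = 31701 km = 3.1701×10⁷ m.
Transfer ellipse a_t = (r₁ + r₂)/2 = 1.935×10⁷ m.
At r₁: circular v_c1 = √(μ/r₁) = 7542 m/s; transfer-perigee v_p = √[μ(2/r₁ − 1/a_t)] = 9652 m/s.
Δv₁ = v_p − v_c1 = 2110 m/s.
At r₂: circular v_c2 = √(μ/r₂) = 3546 m/s; transfer-apogee v_a = √[μ(2/r₂ − 1/a_t)] = 2134 m/s.
Δv₂ = v_c2 − v_a = 1412 m/s.
Total Δv = Δv₁ + Δv₂ = 3523 m/s = 3.523 km/s.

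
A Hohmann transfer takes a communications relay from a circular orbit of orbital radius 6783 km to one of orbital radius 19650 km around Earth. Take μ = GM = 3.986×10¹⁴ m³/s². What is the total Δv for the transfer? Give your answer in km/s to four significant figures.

Δv_total ≈ 2.959 km/s

r₁ = 6783 km = 6.783×10⁶ m.
r₂ = 19650 km = 1.965×10⁷ m.
Transfer ellipse a_t = (r₁ + r₂)/2 = 1.322×10⁷ m.
At r₁: circular v_c1 = √(μ/r₁) = 7666 m/s; transfer-perigee v_p = √[μ(2/r₁ − 1/a_t)] = 9347 m/s.
Δv₁ = v_p − v_c1 = 1681 m/s.
At r₂: circular v_c2 = √(μ/r₂) = 4504 m/s; transfer-apogee v_a = √[μ(2/r₂ − 1/a_t)] = 3227 m/s.
Δv₂ = v_c2 − v_a = 1277 m/s.
Total Δv = Δv₁ + Δv₂ = 2959 m/s = 2.959 km/s.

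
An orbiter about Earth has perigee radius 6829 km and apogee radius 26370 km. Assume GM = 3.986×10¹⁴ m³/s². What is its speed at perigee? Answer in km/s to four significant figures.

v ≈ 9.629 km/s

Semi-major axis a = (r_p + r_a)/2 = 16600 km = 1.660×10⁷ m.
Vis-viva: v² = μ(2/r − 1/a) = 3.986×10¹⁴ × (2.929×10⁻⁷ − 6.024×10⁻⁸) = 9.272×10⁷ m²/s².
v = 9629 m/s = 9.629 km/s.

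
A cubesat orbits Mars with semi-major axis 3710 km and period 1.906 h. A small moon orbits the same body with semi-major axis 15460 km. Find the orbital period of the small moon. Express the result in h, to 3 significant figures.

Kepler's third law: T² ∝ a³, so T₂ = T₁ (a₂/a₁)^(3/2).
a₂/a₁ = 4.167, (a₂/a₁)^(3/2) = 8.507.
T₂ = 1.906 × 8.507 = 16.21 h.

T₂ ≈ 16.2 h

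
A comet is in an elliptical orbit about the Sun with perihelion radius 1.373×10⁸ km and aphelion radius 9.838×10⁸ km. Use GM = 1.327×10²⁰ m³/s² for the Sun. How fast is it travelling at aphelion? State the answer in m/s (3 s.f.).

Semi-major axis a = (r_p + r_a)/2 = 5.6055×10⁸ km = 5.606×10¹¹ m.
Vis-viva: v² = μ(2/r − 1/a) = 1.327×10²⁰ × (2.033×10⁻¹² − 1.784×10⁻¹²) = 3.304×10⁷ m²/s².
v = 5748 m/s.

v ≈ 5750 m/s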